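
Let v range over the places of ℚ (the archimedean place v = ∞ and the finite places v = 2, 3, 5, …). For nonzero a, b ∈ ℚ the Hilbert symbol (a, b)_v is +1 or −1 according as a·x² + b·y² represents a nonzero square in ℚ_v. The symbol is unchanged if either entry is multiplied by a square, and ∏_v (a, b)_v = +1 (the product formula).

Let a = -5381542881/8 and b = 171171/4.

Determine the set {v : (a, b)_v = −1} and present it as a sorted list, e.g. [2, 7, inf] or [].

[7, 13]

(a, b) ≡ (-2, 19019) mod (ℚ^×)²; places V = {2, 3, 7, 11, 13, 19, ∞}.
(a,b)_7: α=0, u≡6; β=1, v≡4 (mod 7); (6|7)=-1, (4|7)=+1; sign (−1)^0·-1^1·+1^0 = -1.
(a,b)_2: α=-3, β=-2; u≡7, v≡3 (mod 8); ε(u)ε(v)=1·1, αω(v)=-3·1, βω(u)=-2·0; sum ≡ 0  ⇒  +1.
(a,b)_11: α=2, u≡3; β=1, v≡10 (mod 11); (3|11)=+1, (10|11)=-1; sign (−1)^0·+1^1·-1^2 = +1.
(a,b)_∞: sgn(-2)=−, sgn(19019)=+, so +1.
(a,b)_13: α=2, u≡8; β=1, v≡6 (mod 13); (8|13)=-1, (6|13)=-1; sign (−1)^0·-1^1·-1^2 = -1.
(a,b)_19: α=2, u≡17; β=1, v≡15 (mod 19); (17|19)=+1, (15|19)=-1; sign (−1)^0·+1^1·-1^2 = +1.
(a,b)_3: α=6, u≡1; β=2, v≡2 (mod 3); (1|3)=+1, (2|3)=-1; sign (−1)^0·+1^2·-1^6 = +1.
|Ram(-2, 19019)| = 2, even; anisotropic at {7, 13}.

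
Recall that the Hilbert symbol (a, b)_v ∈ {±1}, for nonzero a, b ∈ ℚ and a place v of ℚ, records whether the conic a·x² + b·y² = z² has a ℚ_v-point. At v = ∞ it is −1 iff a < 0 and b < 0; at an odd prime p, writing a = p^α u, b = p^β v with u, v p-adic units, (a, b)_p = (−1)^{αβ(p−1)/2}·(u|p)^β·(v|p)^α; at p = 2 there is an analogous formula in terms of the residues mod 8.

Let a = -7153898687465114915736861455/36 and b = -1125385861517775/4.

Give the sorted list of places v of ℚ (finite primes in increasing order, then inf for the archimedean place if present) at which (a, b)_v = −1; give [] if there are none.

Mod squares: a ≡ -608855, b ≡ -283679. Check v ∈ {∞, 2, 3, 5, 7, 11, 13, 17, 19, 29, 37, 41}.
v=37: a=37^2·(≡17), b=37^1·(≡17) mod 37; (17|37)=-1, (17|37)=-1; (−1)^{2·1·18}·(-1)^1·(-1)^2 = -1.
v=17: a=17^5·(≡15), b=17^3·(≡6) mod 17; (15|17)=+1, (6|17)=-1; (−1)^{5·3·8}·(+1)^3·(-1)^5 = -1.
v=19: a=19^3·(≡14), b=19^2·(≡3) mod 19; (14|19)=-1, (3|19)=-1; (−1)^{3·2·9}·(-1)^2·(-1)^3 = -1.
v=2: v_2(a)=-2, v_2(b)=-2; units ≡ 1, 1 (mod 8); ε·ε+αω+βω = 0·0+-2·0+-2·0 ≡ 0  ⇒  (a,b)_2 = +1.
v=7: a=7^2·(≡3), b=7^0·(≡6) mod 7; (3|7)=-1, (6|7)=-1; (−1)^{2·0·3}·(-1)^0·(-1)^2 = +1.
v=41: a=41^2·(≡5), b=41^1·(≡18) mod 41; (5|41)=+1, (18|41)=+1; (−1)^{2·1·20}·(+1)^1·(+1)^2 = +1.
v=29: a=29^1·(≡16), b=29^0·(≡5) mod 29; (16|29)=+1, (5|29)=+1; (−1)^{1·0·14}·(+1)^0·(+1)^1 = +1.
v=5: a=5^1·(≡4), b=5^2·(≡1) mod 5; (4|5)=+1, (1|5)=+1; (−1)^{1·2·2}·(+1)^2·(+1)^1 = +1.
v=∞: -608855 < 0 and -283679 < 0  ⇒  (a,b)_∞ = -1.
v=11: a=11^2·(≡2), b=11^1·(≡7) mod 11; (2|11)=-1, (7|11)=-1; (−1)^{2·1·5}·(-1)^1·(-1)^2 = -1.
v=3: a=3^-2·(≡1), b=3^2·(≡1) mod 3; (1|3)=+1, (1|3)=+1; (−1)^{-2·2·1}·(+1)^2·(+1)^-2 = +1.
v=13: a=13^5·(≡4), b=13^2·(≡2) mod 13; (4|13)=+1, (2|13)=-1; (−1)^{5·2·6}·(+1)^2·(-1)^5 = -1.
|Ram(-608855, -283679)| = 6, even; anisotropic at {11, 13, 17, 19, 37, ∞}.

[11, 13, 17, 19, 37, inf]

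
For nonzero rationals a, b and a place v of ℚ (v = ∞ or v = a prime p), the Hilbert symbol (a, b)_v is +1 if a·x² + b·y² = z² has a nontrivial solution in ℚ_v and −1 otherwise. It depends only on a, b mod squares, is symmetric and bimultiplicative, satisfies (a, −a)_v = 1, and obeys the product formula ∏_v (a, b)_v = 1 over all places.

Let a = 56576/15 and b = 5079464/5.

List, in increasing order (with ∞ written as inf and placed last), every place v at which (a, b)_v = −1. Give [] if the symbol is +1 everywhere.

Mod squares: a ≡ 3315, b ≡ 130. Check v ∈ {∞, 2, 3, 5, 13, 17}.
v=13: a=13^1·(≡5), b=13^3·(≡10) mod 13; (5|13)=-1, (10|13)=+1; (−1)^{1·3·6}·(-1)^3·(+1)^1 = -1.
v=5: a=5^-1·(≡2), b=5^-1·(≡4) mod 5; (2|5)=-1, (4|5)=+1; (−1)^{-1·-1·2}·(-1)^-1·(+1)^-1 = -1.
v=3: a=3^-1·(≡1), b=3^0·(≡1) mod 3; (1|3)=+1, (1|3)=+1; (−1)^{-1·0·1}·(+1)^0·(+1)^-1 = +1.
v=17: a=17^1·(≡2), b=17^2·(≡3) mod 17; (2|17)=+1, (3|17)=-1; (−1)^{1·2·8}·(+1)^2·(-1)^1 = -1.
v=∞: 3315 > 0 and 130 > 0  ⇒  (a,b)_∞ = +1.
v=2: v_2(a)=8, v_2(b)=3; units ≡ 3, 1 (mod 8); ε·ε+αω+βω = 1·0+8·0+3·1 ≡ 1  ⇒  (a,b)_2 = -1.
(3315, 130 / ℚ) ramifies at {2, 5, 13, 17}: a division algebra.

[2, 5, 13, 17]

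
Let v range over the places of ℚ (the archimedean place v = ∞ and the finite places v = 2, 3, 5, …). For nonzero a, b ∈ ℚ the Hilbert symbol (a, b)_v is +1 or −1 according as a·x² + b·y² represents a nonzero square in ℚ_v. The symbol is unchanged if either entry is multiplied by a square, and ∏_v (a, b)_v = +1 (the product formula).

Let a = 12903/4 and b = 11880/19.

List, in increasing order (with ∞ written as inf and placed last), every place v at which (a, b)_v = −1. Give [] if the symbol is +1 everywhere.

[2, 3, 5, 17, 19, 23]

Mod squares: a ≡ 12903, b ≡ 6270. Check v ∈ {∞, 2, 3, 5, 11, 17, 19, 23}.
v=19: a=19^0·(≡10), b=19^-1·(≡5) mod 19; (10|19)=-1, (5|19)=+1; (−1)^{0·-1·9}·(-1)^-1·(+1)^0 = -1.
v=23: a=23^1·(≡8), b=23^0·(≡20) mod 23; (8|23)=+1, (20|23)=-1; (−1)^{1·0·11}·(+1)^0·(-1)^1 = -1.
v=∞: 12903 > 0 and 6270 > 0  ⇒  (a,b)_∞ = +1.
v=11: a=11^1·(≡10), b=11^1·(≡3) mod 11; (10|11)=-1, (3|11)=+1; (−1)^{1·1·5}·(-1)^1·(+1)^1 = +1.
v=17: a=17^1·(≡7), b=17^0·(≡7) mod 17; (7|17)=-1, (7|17)=-1; (−1)^{1·0·8}·(-1)^0·(-1)^1 = -1.
v=5: a=5^0·(≡2), b=5^1·(≡4) mod 5; (2|5)=-1, (4|5)=+1; (−1)^{0·1·2}·(-1)^1·(+1)^0 = -1.
v=2: v_2(a)=-2, v_2(b)=3; units ≡ 7, 7 (mod 8); ε·ε+αω+βω = 1·1+-2·0+3·0 ≡ 1  ⇒  (a,b)_2 = -1.
v=3: a=3^1·(≡2), b=3^3·(≡2) mod 3; (2|3)=-1, (2|3)=-1; (−1)^{1·3·1}·(-1)^3·(-1)^1 = -1.
Ram(12903, 6270) = {2, 3, 5, 17, 19, 23}; no ℚ_2-point on the conic.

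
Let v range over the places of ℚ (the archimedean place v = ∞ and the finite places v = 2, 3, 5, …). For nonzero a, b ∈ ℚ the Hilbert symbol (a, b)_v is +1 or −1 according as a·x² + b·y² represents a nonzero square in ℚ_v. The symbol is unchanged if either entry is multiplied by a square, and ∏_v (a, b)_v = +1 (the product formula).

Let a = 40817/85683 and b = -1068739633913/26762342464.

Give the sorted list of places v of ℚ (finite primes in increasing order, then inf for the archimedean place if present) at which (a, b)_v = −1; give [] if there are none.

Mod squares: a ≡ 51, b ≡ -17. Check v ∈ {∞, 2, 3, 7, 11, 13, 17, 43}.
v=11: a=11^0·(≡10), b=11^-4·(≡5) mod 11; (10|11)=-1, (5|11)=+1; (−1)^{0·-4·5}·(-1)^-4·(+1)^0 = +1.
v=7: a=7^4·(≡1), b=7^6·(≡2) mod 7; (1|7)=+1, (2|7)=+1; (−1)^{4·6·3}·(+1)^6·(+1)^4 = +1.
v=17: a=17^1·(≡7), b=17^3·(≡2) mod 17; (7|17)=-1, (2|17)=+1; (−1)^{1·3·8}·(-1)^3·(+1)^1 = -1.
v=13: a=13^-4·(≡12), b=13^-4·(≡1) mod 13; (12|13)=+1, (1|13)=+1; (−1)^{-4·-4·6}·(+1)^-4·(+1)^-4 = +1.
v=3: a=3^-1·(≡2), b=3^0·(≡1) mod 3; (2|3)=-1, (1|3)=+1; (−1)^{-1·0·1}·(-1)^0·(+1)^-1 = +1.
v=2: v_2(a)=0, v_2(b)=-6; units ≡ 3, 7 (mod 8); ε·ε+αω+βω = 1·1+0·0+-6·1 ≡ 1  ⇒  (a,b)_2 = -1.
v=∞: 51 > 0 and -17 < 0  ⇒  (a,b)_∞ = +1.
v=43: a=43^0·(≡37), b=43^2·(≡19) mod 43; (37|43)=-1, (19|43)=-1; (−1)^{0·2·21}·(-1)^2·(-1)^0 = +1.
|Ram(51, -17)| = 2, even; anisotropic at {2, 17}.

[2, 17]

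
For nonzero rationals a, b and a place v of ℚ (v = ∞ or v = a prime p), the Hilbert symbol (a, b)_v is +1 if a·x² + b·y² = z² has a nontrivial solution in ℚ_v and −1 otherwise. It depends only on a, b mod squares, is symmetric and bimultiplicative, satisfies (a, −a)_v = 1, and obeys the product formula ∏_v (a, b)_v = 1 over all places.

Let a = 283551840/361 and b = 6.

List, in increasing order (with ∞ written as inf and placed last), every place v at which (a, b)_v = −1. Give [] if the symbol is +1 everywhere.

[2, 11, 13, 17]

Mod squares: a ≡ 24310, b ≡ 6. Check v ∈ {∞, 2, 3, 5, 11, 13, 17, 19}.
v=13: a=13^1·(≡2), b=13^0·(≡6) mod 13; (2|13)=-1, (6|13)=-1; (−1)^{1·0·6}·(-1)^0·(-1)^1 = -1.
v=11: a=11^1·(≡2), b=11^0·(≡6) mod 11; (2|11)=-1, (6|11)=-1; (−1)^{1·0·5}·(-1)^0·(-1)^1 = -1.
v=2: v_2(a)=5, v_2(b)=1; units ≡ 3, 3 (mod 8); ε·ε+αω+βω = 1·1+5·1+1·1 ≡ 1  ⇒  (a,b)_2 = -1.
v=5: a=5^1·(≡3), b=5^0·(≡1) mod 5; (3|5)=-1, (1|5)=+1; (−1)^{1·0·2}·(-1)^0·(+1)^1 = +1.
v=∞: 24310 > 0 and 6 > 0  ⇒  (a,b)_∞ = +1.
v=19: a=19^-2·(≡1), b=19^0·(≡6) mod 19; (1|19)=+1, (6|19)=+1; (−1)^{-2·0·9}·(+1)^0·(+1)^-2 = +1.
v=17: a=17^1·(≡1), b=17^0·(≡6) mod 17; (1|17)=+1, (6|17)=-1; (−1)^{1·0·8}·(+1)^0·(-1)^1 = -1.
v=3: a=3^6·(≡1), b=3^1·(≡2) mod 3; (1|3)=+1, (2|3)=-1; (−1)^{6·1·1}·(+1)^1·(-1)^6 = +1.
Ram(24310, 6) = {2, 11, 13, 17}; no ℚ_2-point on the conic.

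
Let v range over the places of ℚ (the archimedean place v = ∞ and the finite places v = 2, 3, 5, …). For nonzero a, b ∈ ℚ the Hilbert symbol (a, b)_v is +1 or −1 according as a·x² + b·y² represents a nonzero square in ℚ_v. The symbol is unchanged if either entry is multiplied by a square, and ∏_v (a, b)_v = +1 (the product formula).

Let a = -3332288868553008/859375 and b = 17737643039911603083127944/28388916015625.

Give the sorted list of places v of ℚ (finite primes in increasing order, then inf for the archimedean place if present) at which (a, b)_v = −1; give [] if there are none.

Mod squares: a ≡ -279565, b ≡ 34. Check v ∈ {∞, 2, 3, 5, 7, 11, 13, 17, 23, 31}.
v=∞: -279565 < 0 and 34 > 0  ⇒  (a,b)_∞ = +1.
v=11: a=11^-1·(≡7), b=11^-2·(≡3) mod 11; (7|11)=-1, (3|11)=+1; (−1)^{-1·-2·5}·(-1)^-2·(+1)^-1 = +1.
v=17: a=17^3·(≡6), b=17^5·(≡16) mod 17; (6|17)=-1, (16|17)=+1; (−1)^{3·5·8}·(-1)^5·(+1)^3 = -1.
v=23: a=23^1·(≡9), b=23^2·(≡21) mod 23; (9|23)=+1, (21|23)=-1; (−1)^{1·2·11}·(+1)^2·(-1)^1 = -1.
v=7: a=7^4·(≡2), b=7^4·(≡6) mod 7; (2|7)=+1, (6|7)=-1; (−1)^{4·4·3}·(+1)^4·(-1)^4 = +1.
v=2: v_2(a)=4, v_2(b)=3; units ≡ 3, 1 (mod 8); ε·ε+αω+βω = 1·0+4·0+3·1 ≡ 1  ⇒  (a,b)_2 = -1.
v=5: a=5^-7·(≡2), b=5^-12·(≡4) mod 5; (2|5)=-1, (4|5)=+1; (−1)^{-7·-12·2}·(-1)^-12·(+1)^-7 = +1.
v=13: a=13^1·(≡3), b=13^4·(≡2) mod 13; (3|13)=+1, (2|13)=-1; (−1)^{1·4·6}·(+1)^4·(-1)^1 = -1.
v=3: a=3^10·(≡2), b=3^16·(≡1) mod 3; (2|3)=-1, (1|3)=+1; (−1)^{10·16·1}·(-1)^16·(+1)^10 = +1.
v=31: a=31^0·(≡29), b=31^-2·(≡22) mod 31; (29|31)=-1, (22|31)=-1; (−1)^{0·-2·15}·(-1)^-2·(-1)^0 = +1.
|Ram(-279565, 34)| = 4, even; anisotropic at {2, 13, 17, 23}.

[2, 13, 17, 23]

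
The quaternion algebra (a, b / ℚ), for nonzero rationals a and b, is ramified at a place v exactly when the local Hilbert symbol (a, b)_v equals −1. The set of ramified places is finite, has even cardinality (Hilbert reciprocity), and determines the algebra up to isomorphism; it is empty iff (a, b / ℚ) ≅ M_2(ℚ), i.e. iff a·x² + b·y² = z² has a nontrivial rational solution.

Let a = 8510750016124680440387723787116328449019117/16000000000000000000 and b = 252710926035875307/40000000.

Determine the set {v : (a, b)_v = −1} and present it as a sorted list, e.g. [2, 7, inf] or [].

[2, 5, 7, 19]

(a, b) ≡ (133, 2126670) mod (ℚ^×)²; places V = {2, 3, 5, 7, 11, 13, 19, 41, ∞}.
(a,b)_41: α=2, u≡32; β=1, v≡25 (mod 41); (32|41)=+1, (25|41)=+1; sign (−1)^0·+1^1·+1^2 = +1.
(a,b)_7: α=9, u≡3; β=3, v≡5 (mod 7); (3|7)=-1, (5|7)=-1; sign (−1)^1·-1^3·-1^9 = -1.
(a,b)_19: α=3, u≡1; β=1, v≡9 (mod 19); (1|19)=+1, (9|19)=+1; sign (−1)^1·+1^1·+1^3 = -1.
(a,b)_3: α=10, u≡1; β=5, v≡2 (mod 3); (1|3)=+1, (2|3)=-1; sign (−1)^0·+1^5·-1^10 = +1.
(a,b)_5: α=-18, u≡3; β=-7, v≡1 (mod 5); (3|5)=-1, (1|5)=+1; sign (−1)^0·-1^-7·+1^-18 = -1.
(a,b)_13: α=8, u≡10; β=3, v≡6 (mod 13); (10|13)=+1, (6|13)=-1; sign (−1)^0·+1^3·-1^8 = +1.
(a,b)_11: α=14, u≡4; β=6, v≡8 (mod 11); (4|11)=+1, (8|11)=-1; sign (−1)^0·+1^6·-1^14 = +1.
(a,b)_2: α=-22, β=-9; u≡5, v≡7 (mod 8); ε(u)ε(v)=0·1, αω(v)=-22·0, βω(u)=-9·1; sum ≡ 1  ⇒  -1.
(a,b)_∞: sgn(133)=+, sgn(2126670)=+, so +1.
(133, 2126670 / ℚ) ramifies at {2, 5, 7, 19}: a division algebra.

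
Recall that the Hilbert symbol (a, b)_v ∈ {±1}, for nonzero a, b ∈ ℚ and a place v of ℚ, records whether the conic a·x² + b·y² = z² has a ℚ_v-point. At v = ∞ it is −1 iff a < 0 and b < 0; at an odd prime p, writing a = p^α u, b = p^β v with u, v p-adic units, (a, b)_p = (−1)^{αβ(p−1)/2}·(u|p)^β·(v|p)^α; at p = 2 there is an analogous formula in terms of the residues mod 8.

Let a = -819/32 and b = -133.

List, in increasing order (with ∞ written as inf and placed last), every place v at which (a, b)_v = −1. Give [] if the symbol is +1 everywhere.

[2, 7, 19, inf]

Mod squares: a ≡ -182, b ≡ -133. Check v ∈ {∞, 2, 3, 7, 13, 19}.
v=7: a=7^1·(≡4), b=7^1·(≡2) mod 7; (4|7)=+1, (2|7)=+1; (−1)^{1·1·3}·(+1)^1·(+1)^1 = -1.
v=19: a=19^0·(≡13), b=19^1·(≡12) mod 19; (13|19)=-1, (12|19)=-1; (−1)^{0·1·9}·(-1)^1·(-1)^0 = -1.
v=13: a=13^1·(≡9), b=13^0·(≡10) mod 13; (9|13)=+1, (10|13)=+1; (−1)^{1·0·6}·(+1)^0·(+1)^1 = +1.
v=∞: -182 < 0 and -133 < 0  ⇒  (a,b)_∞ = -1.
v=2: v_2(a)=-5, v_2(b)=0; units ≡ 5, 3 (mod 8); ε·ε+αω+βω = 0·1+-5·1+0·1 ≡ 1  ⇒  (a,b)_2 = -1.
v=3: a=3^2·(≡1), b=3^0·(≡2) mod 3; (1|3)=+1, (2|3)=-1; (−1)^{2·0·1}·(+1)^0·(-1)^2 = +1.
(-182, -133 / ℚ) ramifies at {2, 7, 19, ∞}: a division algebra.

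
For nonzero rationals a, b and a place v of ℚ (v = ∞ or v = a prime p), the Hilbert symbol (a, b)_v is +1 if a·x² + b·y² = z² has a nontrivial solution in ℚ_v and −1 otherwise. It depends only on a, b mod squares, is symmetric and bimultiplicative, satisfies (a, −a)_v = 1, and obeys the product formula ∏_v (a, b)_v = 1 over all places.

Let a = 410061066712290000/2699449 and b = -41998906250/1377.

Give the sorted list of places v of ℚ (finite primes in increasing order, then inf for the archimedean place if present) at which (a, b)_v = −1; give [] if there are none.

(a, b) ≡ (2021, -45694810) mod (ℚ^×)²; places V = {2, 3, 5, 7, 17, 19, 31, 43, 47, 53, ∞}.
(a,b)_17: α=2, u≡1; β=-1, v≡13 (mod 17); (1|17)=+1, (13|17)=+1; sign (−1)^0·+1^-1·+1^2 = +1.
(a,b)_31: α=-2, u≡26; β=0, v≡30 (mod 31); (26|31)=-1, (30|31)=-1; sign (−1)^0·-1^0·-1^-2 = +1.
(a,b)_53: α=-2, u≡29; β=0, v≡21 (mod 53); (29|53)=+1, (21|53)=-1; sign (−1)^0·+1^0·-1^-2 = +1.
(a,b)_2: α=4, β=1; u≡5, v≡3 (mod 8); ε(u)ε(v)=0·1, αω(v)=4·1, βω(u)=1·1; sum ≡ 1  ⇒  -1.
(a,b)_5: α=4, u≡1; β=7, v≡2 (mod 5); (1|5)=+1, (2|5)=-1; sign (−1)^0·+1^7·-1^4 = +1.
(a,b)_19: α=2, u≡17; β=1, v≡1 (mod 19); (17|19)=+1, (1|19)=+1; sign (−1)^0·+1^1·+1^2 = +1.
(a,b)_47: α=1, u≡41; β=1, v≡37 (mod 47); (41|47)=-1, (37|47)=+1; sign (−1)^1·-1^1·+1^1 = +1.
(a,b)_∞: sgn(2021)=+, sgn(-45694810)=−, so +1.
(a,b)_43: α=1, u≡4; β=1, v≡20 (mod 43); (4|43)=+1, (20|43)=-1; sign (−1)^1·+1^1·-1^1 = +1.
(a,b)_7: α=4, u≡6; β=1, v≡6 (mod 7); (6|7)=-1, (6|7)=-1; sign (−1)^0·-1^1·-1^4 = -1.
(a,b)_3: α=4, u≡2; β=-4, v≡2 (mod 3); (2|3)=-1, (2|3)=-1; sign (−1)^0·-1^-4·-1^4 = +1.
(2021, -45694810 / ℚ) ramifies at {2, 7}: a division algebra.

[2, 7]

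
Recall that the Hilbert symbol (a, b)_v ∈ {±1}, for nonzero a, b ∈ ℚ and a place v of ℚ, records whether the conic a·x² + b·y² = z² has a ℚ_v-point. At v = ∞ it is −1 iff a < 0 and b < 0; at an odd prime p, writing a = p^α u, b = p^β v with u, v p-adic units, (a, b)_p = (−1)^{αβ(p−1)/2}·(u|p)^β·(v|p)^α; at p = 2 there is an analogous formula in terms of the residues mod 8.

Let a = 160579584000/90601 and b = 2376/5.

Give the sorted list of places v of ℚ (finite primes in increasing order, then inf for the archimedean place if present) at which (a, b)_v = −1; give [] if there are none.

(a, b) ≡ (10, 330) mod (ℚ^×)²; places V = {2, 3, 5, 7, 11, 43, ∞}.
(a,b)_7: α=-2, u≡3; β=0, v≡2 (mod 7); (3|7)=-1, (2|7)=+1; sign (−1)^0·-1^0·+1^-2 = +1.
(a,b)_2: α=17, β=3; u≡5, v≡5 (mod 8); ε(u)ε(v)=0·0, αω(v)=17·1, βω(u)=3·1; sum ≡ 0  ⇒  +1.
(a,b)_43: α=-2, u≡16; β=0, v≡28 (mod 43); (16|43)=+1, (28|43)=-1; sign (−1)^0·+1^0·-1^-2 = +1.
(a,b)_5: α=3, u≡2; β=-1, v≡1 (mod 5); (2|5)=-1, (1|5)=+1; sign (−1)^0·-1^-1·+1^3 = -1.
(a,b)_3: α=4, u≡1; β=3, v≡2 (mod 3); (1|3)=+1, (2|3)=-1; sign (−1)^0·+1^3·-1^4 = +1.
(a,b)_∞: sgn(10)=+, sgn(330)=+, so +1.
(a,b)_11: α=2, u≡7; β=1, v≡8 (mod 11); (7|11)=-1, (8|11)=-1; sign (−1)^0·-1^1·-1^2 = -1.
Ram(10, 330) = {5, 11}; no ℚ_5-point on the conic.

[5, 11]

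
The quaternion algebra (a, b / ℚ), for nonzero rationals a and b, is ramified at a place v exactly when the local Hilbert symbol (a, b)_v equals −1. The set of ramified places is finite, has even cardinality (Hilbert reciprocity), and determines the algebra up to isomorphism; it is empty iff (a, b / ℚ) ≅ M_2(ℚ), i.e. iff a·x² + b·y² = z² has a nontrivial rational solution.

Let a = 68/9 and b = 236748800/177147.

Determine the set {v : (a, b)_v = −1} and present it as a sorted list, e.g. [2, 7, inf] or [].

[3, 17]

(a, b) ≡ (17, 6) mod (ℚ^×)²; places V = {2, 3, 5, 17, ∞}.
(a,b)_∞: sgn(17)=+, sgn(6)=+, so +1.
(a,b)_17: α=1, u≡8; β=2, v≡3 (mod 17); (8|17)=+1, (3|17)=-1; sign (−1)^0·+1^2·-1^1 = -1.
(a,b)_3: α=-2, u≡2; β=-11, v≡2 (mod 3); (2|3)=-1, (2|3)=-1; sign (−1)^0·-1^-11·-1^-2 = -1.
(a,b)_5: α=0, u≡2; β=2, v≡1 (mod 5); (2|5)=-1, (1|5)=+1; sign (−1)^0·-1^2·+1^0 = +1.
(a,b)_2: α=2, β=15; u≡1, v≡3 (mod 8); ε(u)ε(v)=0·1, αω(v)=2·1, βω(u)=15·0; sum ≡ 0  ⇒  +1.
|Ram(17, 6)| = 2, even; anisotropic at {3, 17}.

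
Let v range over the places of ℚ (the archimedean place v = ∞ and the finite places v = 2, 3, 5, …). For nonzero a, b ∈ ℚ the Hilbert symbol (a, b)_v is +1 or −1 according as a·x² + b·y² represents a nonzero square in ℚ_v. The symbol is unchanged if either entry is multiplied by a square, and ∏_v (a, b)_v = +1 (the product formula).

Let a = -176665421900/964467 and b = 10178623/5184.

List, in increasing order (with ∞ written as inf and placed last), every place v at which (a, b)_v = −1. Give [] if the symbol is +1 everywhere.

(a, b) ≡ (-33, 247) mod (ℚ^×)²; places V = {2, 3, 5, 7, 11, 13, 19, 23, 29, ∞}.
(a,b)_11: α=1, u≡6; β=0, v≡5 (mod 11); (6|11)=-1, (5|11)=+1; sign (−1)^0·-1^0·+1^1 = +1.
(a,b)_∞: sgn(-33)=−, sgn(247)=+, so +1.
(a,b)_13: α=0, u≡2; β=1, v≡2 (mod 13); (2|13)=-1, (2|13)=-1; sign (−1)^0·-1^1·-1^0 = -1.
(a,b)_7: α=-2, u≡2; β=2, v≡4 (mod 7); (2|7)=+1, (4|7)=+1; sign (−1)^0·+1^2·+1^-2 = +1.
(a,b)_2: α=2, β=-6; u≡7, v≡7 (mod 8); ε(u)ε(v)=1·1, αω(v)=2·0, βω(u)=-6·0; sum ≡ 1  ⇒  -1.
(a,b)_19: α=2, u≡1; β=1, v≡15 (mod 19); (1|19)=+1, (15|19)=-1; sign (−1)^0·+1^1·-1^2 = +1.
(a,b)_5: α=2, u≡2; β=0, v≡2 (mod 5); (2|5)=-1, (2|5)=-1; sign (−1)^0·-1^0·-1^2 = +1.
(a,b)_29: α=2, u≡13; β=2, v≡11 (mod 29); (13|29)=+1, (11|29)=-1; sign (−1)^0·+1^2·-1^2 = +1.
(a,b)_23: α=2, u≡12; β=0, v≡20 (mod 23); (12|23)=+1, (20|23)=-1; sign (−1)^0·+1^0·-1^2 = +1.
(a,b)_3: α=-9, u≡1; β=-4, v≡1 (mod 3); (1|3)=+1, (1|3)=+1; sign (−1)^0·+1^-4·+1^-9 = +1.
Ram(-33, 247) = {2, 13}; no ℚ_2-point on the conic.

[2, 13]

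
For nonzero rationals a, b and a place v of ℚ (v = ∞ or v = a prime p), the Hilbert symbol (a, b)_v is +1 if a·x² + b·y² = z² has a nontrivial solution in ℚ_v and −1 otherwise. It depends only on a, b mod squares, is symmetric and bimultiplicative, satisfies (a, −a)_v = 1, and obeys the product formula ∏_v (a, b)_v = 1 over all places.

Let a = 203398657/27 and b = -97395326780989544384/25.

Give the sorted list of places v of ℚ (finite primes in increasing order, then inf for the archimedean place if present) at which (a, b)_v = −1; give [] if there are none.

Mod squares: a ≡ 12452979, b ≡ -88319. Check v ∈ {∞, 2, 3, 5, 7, 11, 31, 37, 47}.
v=31: a=31^1·(≡30), b=31^3·(≡21) mod 31; (30|31)=-1, (21|31)=-1; (−1)^{1·3·15}·(-1)^3·(-1)^1 = -1.
v=11: a=11^1·(≡8), b=11^3·(≡5) mod 11; (8|11)=-1, (5|11)=+1; (−1)^{1·3·5}·(-1)^3·(+1)^1 = +1.
v=47: a=47^1·(≡37), b=47^2·(≡43) mod 47; (37|47)=+1, (43|47)=-1; (−1)^{1·2·23}·(+1)^2·(-1)^1 = -1.
v=5: a=5^0·(≡1), b=5^-2·(≡1) mod 5; (1|5)=+1, (1|5)=+1; (−1)^{0·-2·2}·(+1)^-2·(+1)^0 = +1.
v=3: a=3^-3·(≡1), b=3^0·(≡1) mod 3; (1|3)=+1, (1|3)=+1; (−1)^{-3·0·1}·(+1)^0·(+1)^-3 = +1.
v=2: v_2(a)=0, v_2(b)=6; units ≡ 3, 1 (mod 8); ε·ε+αω+βω = 1·0+0·0+6·1 ≡ 0  ⇒  (a,b)_2 = +1.
v=7: a=7^3·(≡6), b=7^3·(≡1) mod 7; (6|7)=-1, (1|7)=+1; (−1)^{3·3·3}·(-1)^3·(+1)^3 = +1.
v=∞: 12452979 > 0 and -88319 < 0  ⇒  (a,b)_∞ = +1.
v=37: a=37^1·(≡31), b=37^3·(≡5) mod 37; (31|37)=-1, (5|37)=-1; (−1)^{1·3·18}·(-1)^3·(-1)^1 = +1.
|Ram(12452979, -88319)| = 2, even; anisotropic at {31, 47}.

[31, 47]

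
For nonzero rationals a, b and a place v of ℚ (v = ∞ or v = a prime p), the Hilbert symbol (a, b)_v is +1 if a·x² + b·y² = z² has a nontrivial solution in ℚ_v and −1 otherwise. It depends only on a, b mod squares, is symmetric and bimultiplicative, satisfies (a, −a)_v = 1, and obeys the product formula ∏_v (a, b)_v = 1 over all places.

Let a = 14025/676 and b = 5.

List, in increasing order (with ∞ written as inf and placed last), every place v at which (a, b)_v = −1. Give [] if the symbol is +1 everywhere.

[3, 17]

Mod squares: a ≡ 561, b ≡ 5. Check v ∈ {∞, 2, 3, 5, 11, 13, 17}.
v=13: a=13^-2·(≡6), b=13^0·(≡5) mod 13; (6|13)=-1, (5|13)=-1; (−1)^{-2·0·6}·(-1)^0·(-1)^-2 = +1.
v=2: v_2(a)=-2, v_2(b)=0; units ≡ 1, 5 (mod 8); ε·ε+αω+βω = 0·0+-2·1+0·0 ≡ 0  ⇒  (a,b)_2 = +1.
v=∞: 561 > 0 and 5 > 0  ⇒  (a,b)_∞ = +1.
v=3: a=3^1·(≡1), b=3^0·(≡2) mod 3; (1|3)=+1, (2|3)=-1; (−1)^{1·0·1}·(+1)^0·(-1)^1 = -1.
v=11: a=11^1·(≡2), b=11^0·(≡5) mod 11; (2|11)=-1, (5|11)=+1; (−1)^{1·0·5}·(-1)^0·(+1)^1 = +1.
v=17: a=17^1·(≡2), b=17^0·(≡5) mod 17; (2|17)=+1, (5|17)=-1; (−1)^{1·0·8}·(+1)^0·(-1)^1 = -1.
v=5: a=5^2·(≡1), b=5^1·(≡1) mod 5; (1|5)=+1, (1|5)=+1; (−1)^{2·1·2}·(+1)^1·(+1)^2 = +1.
Ram(561, 5) = {3, 17}; no ℚ_3-point on the conic.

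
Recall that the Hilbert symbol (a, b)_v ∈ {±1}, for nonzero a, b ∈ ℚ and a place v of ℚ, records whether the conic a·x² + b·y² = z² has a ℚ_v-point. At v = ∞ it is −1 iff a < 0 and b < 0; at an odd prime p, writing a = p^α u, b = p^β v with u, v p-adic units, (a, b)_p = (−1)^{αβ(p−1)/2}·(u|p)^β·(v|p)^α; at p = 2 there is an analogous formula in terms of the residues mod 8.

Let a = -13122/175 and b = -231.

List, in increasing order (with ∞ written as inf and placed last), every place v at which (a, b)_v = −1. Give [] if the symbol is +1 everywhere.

(a, b) ≡ (-14, -231) mod (ℚ^×)²; places V = {2, 3, 5, 7, 11, ∞}.
(a,b)_7: α=-1, u≡6; β=1, v≡2 (mod 7); (6|7)=-1, (2|7)=+1; sign (−1)^1·-1^1·+1^-1 = +1.
(a,b)_5: α=-2, u≡4; β=0, v≡4 (mod 5); (4|5)=+1, (4|5)=+1; sign (−1)^0·+1^0·+1^-2 = +1.
(a,b)_∞: sgn(-14)=−, sgn(-231)=−, so -1.
(a,b)_11: α=0, u≡10; β=1, v≡1 (mod 11); (10|11)=-1, (1|11)=+1; sign (−1)^0·-1^1·+1^0 = -1.
(a,b)_3: α=8, u≡1; β=1, v≡1 (mod 3); (1|3)=+1, (1|3)=+1; sign (−1)^0·+1^1·+1^8 = +1.
(a,b)_2: α=1, β=0; u≡1, v≡1 (mod 8); ε(u)ε(v)=0·0, αω(v)=1·0, βω(u)=0·0; sum ≡ 0  ⇒  +1.
|Ram(-14, -231)| = 2, even; anisotropic at {11, ∞}.

[11, inf]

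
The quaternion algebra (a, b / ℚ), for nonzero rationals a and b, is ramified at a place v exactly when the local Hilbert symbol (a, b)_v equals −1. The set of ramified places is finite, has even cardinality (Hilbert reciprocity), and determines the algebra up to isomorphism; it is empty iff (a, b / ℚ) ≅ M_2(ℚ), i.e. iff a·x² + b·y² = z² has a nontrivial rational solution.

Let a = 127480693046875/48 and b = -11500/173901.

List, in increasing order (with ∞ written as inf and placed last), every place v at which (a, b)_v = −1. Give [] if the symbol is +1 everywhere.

(a, b) ≡ (1785, -2415) mod (ℚ^×)²; places V = {2, 3, 5, 7, 13, 17, 23, ∞}.
(a,b)_∞: sgn(1785)=+, sgn(-2415)=−, so +1.
(a,b)_23: α=4, u≡10; β=1, v≡20 (mod 23); (10|23)=-1, (20|23)=-1; sign (−1)^0·-1^1·-1^4 = -1.
(a,b)_13: α=0, u≡10; β=-2, v≡9 (mod 13); (10|13)=+1, (9|13)=+1; sign (−1)^0·+1^-2·+1^0 = +1.
(a,b)_17: α=1, u≡11; β=0, v≡16 (mod 17); (11|17)=-1, (16|17)=+1; sign (−1)^0·-1^0·+1^1 = +1.
(a,b)_5: α=7, u≡2; β=3, v≡3 (mod 5); (2|5)=-1, (3|5)=-1; sign (−1)^0·-1^3·-1^7 = +1.
(a,b)_7: α=3, u≡5; β=-3, v≡5 (mod 7); (5|7)=-1, (5|7)=-1; sign (−1)^1·-1^-3·-1^3 = -1.
(a,b)_2: α=-4, β=2; u≡1, v≡1 (mod 8); ε(u)ε(v)=0·0, αω(v)=-4·0, βω(u)=2·0; sum ≡ 0  ⇒  +1.
(a,b)_3: α=-1, u≡1; β=-1, v≡2 (mod 3); (1|3)=+1, (2|3)=-1; sign (−1)^1·+1^-1·-1^-1 = +1.
(1785, -2415 / ℚ) ramifies at {7, 23}: a division algebra.

[7, 23]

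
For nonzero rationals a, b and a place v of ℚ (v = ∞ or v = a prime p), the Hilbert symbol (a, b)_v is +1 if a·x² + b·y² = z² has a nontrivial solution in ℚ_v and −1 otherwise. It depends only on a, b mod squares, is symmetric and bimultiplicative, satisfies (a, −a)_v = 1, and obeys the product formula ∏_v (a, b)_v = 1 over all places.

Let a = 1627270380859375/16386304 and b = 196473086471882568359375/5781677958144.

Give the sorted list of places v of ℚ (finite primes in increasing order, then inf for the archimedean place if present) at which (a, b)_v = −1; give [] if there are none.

Mod squares: a ≡ 7, b ≡ 119. Check v ∈ {∞, 2, 3, 5, 7, 11, 13, 17, 23, 41}.
v=17: a=17^2·(≡12), b=17^3·(≡5) mod 17; (12|17)=-1, (5|17)=-1; (−1)^{2·3·8}·(-1)^3·(-1)^2 = -1.
v=∞: 7 > 0 and 119 > 0  ⇒  (a,b)_∞ = +1.
v=5: a=5^10·(≡3), b=5^12·(≡4) mod 5; (3|5)=-1, (4|5)=+1; (−1)^{10·12·2}·(-1)^12·(+1)^10 = +1.
v=11: a=11^-2·(≡7), b=11^-4·(≡4) mod 11; (7|11)=-1, (4|11)=+1; (−1)^{-2·-4·5}·(-1)^-4·(+1)^-2 = +1.
v=41: a=41^2·(≡15), b=41^4·(≡31) mod 41; (15|41)=-1, (31|41)=+1; (−1)^{2·4·20}·(-1)^4·(+1)^2 = +1.
v=23: a=23^-2·(≡20), b=23^-2·(≡13) mod 23; (20|23)=-1, (13|23)=+1; (−1)^{-2·-2·11}·(-1)^-2·(+1)^-2 = +1.
v=3: a=3^0·(≡1), b=3^-6·(≡2) mod 3; (1|3)=+1, (2|3)=-1; (−1)^{0·-6·1}·(+1)^-6·(-1)^0 = +1.
v=2: v_2(a)=-8, v_2(b)=-10; units ≡ 7, 7 (mod 8); ε·ε+αω+βω = 1·1+-8·0+-10·0 ≡ 1  ⇒  (a,b)_2 = -1.
v=7: a=7^3·(≡1), b=7^3·(≡5) mod 7; (1|7)=+1, (5|7)=-1; (−1)^{3·3·3}·(+1)^3·(-1)^3 = +1.
v=13: a=13^0·(≡8), b=13^2·(≡5) mod 13; (8|13)=-1, (5|13)=-1; (−1)^{0·2·6}·(-1)^2·(-1)^0 = +1.
Ram(7, 119) = {2, 17}; no ℚ_2-point on the conic.

[2, 17]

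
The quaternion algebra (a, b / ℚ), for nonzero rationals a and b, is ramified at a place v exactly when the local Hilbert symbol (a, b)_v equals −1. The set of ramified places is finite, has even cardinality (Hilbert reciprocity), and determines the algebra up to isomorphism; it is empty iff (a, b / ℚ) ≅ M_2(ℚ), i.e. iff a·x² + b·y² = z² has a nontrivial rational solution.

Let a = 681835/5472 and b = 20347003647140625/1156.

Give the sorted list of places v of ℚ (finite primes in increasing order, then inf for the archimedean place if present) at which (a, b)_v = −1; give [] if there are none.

Mod squares: a ≡ 4370, b ≡ 7657. Check v ∈ {∞, 2, 3, 5, 7, 11, 13, 17, 19, 23, 31}.
v=11: a=11^2·(≡5), b=11^0·(≡4) mod 11; (5|11)=+1, (4|11)=+1; (−1)^{2·0·5}·(+1)^0·(+1)^2 = +1.
v=∞: 4370 > 0 and 7657 > 0  ⇒  (a,b)_∞ = +1.
v=31: a=31^0·(≡11), b=31^1·(≡13) mod 31; (11|31)=-1, (13|31)=-1; (−1)^{0·1·15}·(-1)^1·(-1)^0 = -1.
v=13: a=13^0·(≡2), b=13^1·(≡3) mod 13; (2|13)=-1, (3|13)=+1; (−1)^{0·1·6}·(-1)^1·(+1)^0 = -1.
v=23: a=23^1·(≡1), b=23^2·(≡21) mod 23; (1|23)=+1, (21|23)=-1; (−1)^{1·2·11}·(+1)^2·(-1)^1 = -1.
v=19: a=19^-1·(≡13), b=19^1·(≡5) mod 19; (13|19)=-1, (5|19)=+1; (−1)^{-1·1·9}·(-1)^1·(+1)^-1 = +1.
v=7: a=7^2·(≡4), b=7^2·(≡6) mod 7; (4|7)=+1, (6|7)=-1; (−1)^{2·2·3}·(+1)^2·(-1)^2 = +1.
v=5: a=5^1·(≡1), b=5^6·(≡2) mod 5; (1|5)=+1, (2|5)=-1; (−1)^{1·6·2}·(+1)^6·(-1)^1 = -1.
v=2: v_2(a)=-5, v_2(b)=-2; units ≡ 1, 1 (mod 8); ε·ε+αω+βω = 0·0+-5·0+-2·0 ≡ 0  ⇒  (a,b)_2 = +1.
v=17: a=17^0·(≡9), b=17^-2·(≡14) mod 17; (9|17)=+1, (14|17)=-1; (−1)^{0·-2·8}·(+1)^-2·(-1)^0 = +1.
v=3: a=3^-2·(≡2), b=3^8·(≡1) mod 3; (2|3)=-1, (1|3)=+1; (−1)^{-2·8·1}·(-1)^8·(+1)^-2 = +1.
|Ram(4370, 7657)| = 4, even; anisotropic at {5, 13, 23, 31}.

[5, 13, 23, 31]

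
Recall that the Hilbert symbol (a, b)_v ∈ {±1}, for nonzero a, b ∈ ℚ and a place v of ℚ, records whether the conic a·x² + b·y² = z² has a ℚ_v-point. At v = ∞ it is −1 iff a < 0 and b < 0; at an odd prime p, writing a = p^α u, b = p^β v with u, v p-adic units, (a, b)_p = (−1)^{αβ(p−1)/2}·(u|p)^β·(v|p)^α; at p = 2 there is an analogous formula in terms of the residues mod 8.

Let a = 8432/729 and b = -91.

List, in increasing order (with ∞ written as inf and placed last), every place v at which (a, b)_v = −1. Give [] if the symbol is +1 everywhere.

(a, b) ≡ (527, -91) mod (ℚ^×)²; places V = {2, 3, 7, 13, 17, 31, ∞}.
(a,b)_3: α=-6, u≡2; β=0, v≡2 (mod 3); (2|3)=-1, (2|3)=-1; sign (−1)^0·-1^0·-1^-6 = +1.
(a,b)_2: α=4, β=0; u≡7, v≡5 (mod 8); ε(u)ε(v)=1·0, αω(v)=4·1, βω(u)=0·0; sum ≡ 0  ⇒  +1.
(a,b)_17: α=1, u≡7; β=0, v≡11 (mod 17); (7|17)=-1, (11|17)=-1; sign (−1)^0·-1^0·-1^1 = -1.
(a,b)_13: α=0, u≡8; β=1, v≡6 (mod 13); (8|13)=-1, (6|13)=-1; sign (−1)^0·-1^1·-1^0 = -1.
(a,b)_31: α=1, u≡17; β=0, v≡2 (mod 31); (17|31)=-1, (2|31)=+1; sign (−1)^0·-1^0·+1^1 = +1.
(a,b)_∞: sgn(527)=+, sgn(-91)=−, so +1.
(a,b)_7: α=0, u≡4; β=1, v≡1 (mod 7); (4|7)=+1, (1|7)=+1; sign (−1)^0·+1^1·+1^0 = +1.
Ram(527, -91) = {13, 17}; no ℚ_13-point on the conic.

[13, 17]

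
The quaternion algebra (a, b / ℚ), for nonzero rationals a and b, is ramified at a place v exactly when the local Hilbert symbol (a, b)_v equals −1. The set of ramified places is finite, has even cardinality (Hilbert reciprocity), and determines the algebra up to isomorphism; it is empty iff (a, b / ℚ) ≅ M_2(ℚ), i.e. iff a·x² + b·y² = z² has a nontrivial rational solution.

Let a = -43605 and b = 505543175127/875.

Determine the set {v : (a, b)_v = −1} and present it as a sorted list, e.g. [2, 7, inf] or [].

Mod squares: a ≡ -4845, b ≡ 805. Check v ∈ {∞, 2, 3, 5, 7, 17, 19, 23}.
v=2: v_2(a)=0, v_2(b)=0; units ≡ 3, 5 (mod 8); ε·ε+αω+βω = 1·0+0·1+0·1 ≡ 0  ⇒  (a,b)_2 = +1.
v=∞: -4845 < 0 and 805 > 0  ⇒  (a,b)_∞ = +1.
v=19: a=19^1·(≡4), b=19^2·(≡11) mod 19; (4|19)=+1, (11|19)=+1; (−1)^{1·2·9}·(+1)^2·(+1)^1 = +1.
v=17: a=17^1·(≡2), b=17^4·(≡11) mod 17; (2|17)=+1, (11|17)=-1; (−1)^{1·4·8}·(+1)^4·(-1)^1 = -1.
v=3: a=3^3·(≡2), b=3^6·(≡1) mod 3; (2|3)=-1, (1|3)=+1; (−1)^{3·6·1}·(-1)^6·(+1)^3 = +1.
v=5: a=5^1·(≡4), b=5^-3·(≡1) mod 5; (4|5)=+1, (1|5)=+1; (−1)^{1·-3·2}·(+1)^-3·(+1)^1 = +1.
v=7: a=7^0·(≡5), b=7^-1·(≡3) mod 7; (5|7)=-1, (3|7)=-1; (−1)^{0·-1·3}·(-1)^-1·(-1)^0 = -1.
v=23: a=23^0·(≡3), b=23^1·(≡1) mod 23; (3|23)=+1, (1|23)=+1; (−1)^{0·1·11}·(+1)^1·(+1)^0 = +1.
(-4845, 805 / ℚ) ramifies at {7, 17}: a division algebra.

[7, 17]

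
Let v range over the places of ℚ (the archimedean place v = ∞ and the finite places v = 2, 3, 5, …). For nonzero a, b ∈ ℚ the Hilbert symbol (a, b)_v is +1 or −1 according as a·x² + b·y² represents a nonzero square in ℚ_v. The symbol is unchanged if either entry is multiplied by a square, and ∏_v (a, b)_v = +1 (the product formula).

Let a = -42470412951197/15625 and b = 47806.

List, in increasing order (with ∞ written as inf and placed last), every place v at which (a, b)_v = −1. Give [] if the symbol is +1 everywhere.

(a, b) ≡ (-1517, 47806) mod (ℚ^×)²; places V = {2, 5, 7, 11, 37, 41, 53, ∞}.
(a,b)_41: α=3, u≡33; β=1, v≡18 (mod 41); (33|41)=+1, (18|41)=+1; sign (−1)^0·+1^1·+1^3 = +1.
(a,b)_∞: sgn(-1517)=−, sgn(47806)=+, so +1.
(a,b)_5: α=-6, u≡3; β=0, v≡1 (mod 5); (3|5)=-1, (1|5)=+1; sign (−1)^0·-1^0·+1^-6 = +1.
(a,b)_37: α=1, u≡36; β=0, v≡2 (mod 37); (36|37)=+1, (2|37)=-1; sign (−1)^0·+1^0·-1^1 = -1.
(a,b)_11: α=2, u≡3; β=1, v≡1 (mod 11); (3|11)=+1, (1|11)=+1; sign (−1)^0·+1^1·+1^2 = +1.
(a,b)_53: α=2, u≡2; β=1, v≡1 (mod 53); (2|53)=-1, (1|53)=+1; sign (−1)^0·-1^1·+1^2 = -1.
(a,b)_7: α=2, u≡1; β=0, v≡3 (mod 7); (1|7)=+1, (3|7)=-1; sign (−1)^0·+1^0·-1^2 = +1.
(a,b)_2: α=0, β=1; u≡3, v≡7 (mod 8); ε(u)ε(v)=1·1, αω(v)=0·0, βω(u)=1·1; sum ≡ 0  ⇒  +1.
(-1517, 47806 / ℚ) ramifies at {37, 53}: a division algebra.

[37, 53]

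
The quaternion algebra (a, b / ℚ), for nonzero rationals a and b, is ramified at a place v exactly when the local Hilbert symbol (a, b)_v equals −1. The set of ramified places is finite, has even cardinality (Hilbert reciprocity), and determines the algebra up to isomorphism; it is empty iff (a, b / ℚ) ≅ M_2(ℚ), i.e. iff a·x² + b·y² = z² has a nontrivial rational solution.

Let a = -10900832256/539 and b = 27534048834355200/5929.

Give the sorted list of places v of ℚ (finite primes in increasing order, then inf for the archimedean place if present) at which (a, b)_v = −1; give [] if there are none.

Mod squares: a ≡ -66, b ≡ 37. Check v ∈ {∞, 2, 3, 5, 7, 11, 37}.
v=11: a=11^-1·(≡1), b=11^-2·(≡1) mod 11; (1|11)=+1, (1|11)=+1; (−1)^{-1·-2·5}·(+1)^-2·(+1)^-1 = +1.
v=7: a=7^-2·(≡2), b=7^-2·(≡2) mod 7; (2|7)=+1, (2|7)=+1; (−1)^{-2·-2·3}·(+1)^-2·(+1)^-2 = +1.
v=∞: -66 < 0 and 37 > 0  ⇒  (a,b)_∞ = +1.
v=3: a=3^5·(≡2), b=3^4·(≡1) mod 3; (2|3)=-1, (1|3)=+1; (−1)^{5·4·1}·(-1)^4·(+1)^5 = +1.
v=2: v_2(a)=15, v_2(b)=28; units ≡ 7, 5 (mod 8); ε·ε+αω+βω = 1·0+15·1+28·0 ≡ 1  ⇒  (a,b)_2 = -1.
v=5: a=5^0·(≡1), b=5^2·(≡2) mod 5; (1|5)=+1, (2|5)=-1; (−1)^{0·2·2}·(+1)^2·(-1)^0 = +1.
v=37: a=37^2·(≡14), b=37^3·(≡36) mod 37; (14|37)=-1, (36|37)=+1; (−1)^{2·3·18}·(-1)^3·(+1)^2 = -1.
Ram(-66, 37) = {2, 37}; no ℚ_2-point on the conic.

[2, 37]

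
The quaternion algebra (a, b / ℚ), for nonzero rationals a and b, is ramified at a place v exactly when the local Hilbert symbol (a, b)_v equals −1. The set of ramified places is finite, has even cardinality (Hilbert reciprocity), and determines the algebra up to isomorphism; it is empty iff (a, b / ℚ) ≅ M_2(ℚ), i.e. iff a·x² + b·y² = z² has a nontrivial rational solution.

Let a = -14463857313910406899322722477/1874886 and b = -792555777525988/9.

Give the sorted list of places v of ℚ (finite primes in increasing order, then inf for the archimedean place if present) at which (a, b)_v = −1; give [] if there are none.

(a, b) ≡ (-798, -2737) mod (ℚ^×)²; places V = {2, 3, 7, 13, 17, 19, 23, 43, ∞}.
(a,b)_3: α=-1, u≡1; β=-2, v≡2 (mod 3); (1|3)=+1, (2|3)=-1; sign (−1)^0·+1^-2·-1^-1 = -1.
(a,b)_17: α=10, u≡2; β=5, v≡13 (mod 17); (2|17)=+1, (13|17)=+1; sign (−1)^0·+1^5·+1^10 = +1.
(a,b)_2: α=-1, β=2; u≡1, v≡7 (mod 8); ε(u)ε(v)=0·1, αω(v)=-1·0, βω(u)=2·0; sum ≡ 0  ⇒  +1.
(a,b)_19: α=3, u≡12; β=2, v≡3 (mod 19); (12|19)=-1, (3|19)=-1; sign (−1)^0·-1^2·-1^3 = -1.
(a,b)_13: α=-2, u≡6; β=0, v≡2 (mod 13); (6|13)=-1, (2|13)=-1; sign (−1)^0·-1^0·-1^-2 = +1.
(a,b)_∞: sgn(-798)=−, sgn(-2737)=−, so -1.
(a,b)_23: α=2, u≡19; β=1, v≡22 (mod 23); (19|23)=-1, (22|23)=-1; sign (−1)^0·-1^1·-1^2 = -1.
(a,b)_7: α=11, u≡5; β=5, v≡4 (mod 7); (5|7)=-1, (4|7)=+1; sign (−1)^1·-1^5·+1^11 = +1.
(a,b)_43: α=-2, u≡2; β=0, v≡11 (mod 43); (2|43)=-1, (11|43)=+1; sign (−1)^0·-1^0·+1^-2 = +1.
|Ram(-798, -2737)| = 4, even; anisotropic at {3, 19, 23, ∞}.

[3, 19, 23, inf]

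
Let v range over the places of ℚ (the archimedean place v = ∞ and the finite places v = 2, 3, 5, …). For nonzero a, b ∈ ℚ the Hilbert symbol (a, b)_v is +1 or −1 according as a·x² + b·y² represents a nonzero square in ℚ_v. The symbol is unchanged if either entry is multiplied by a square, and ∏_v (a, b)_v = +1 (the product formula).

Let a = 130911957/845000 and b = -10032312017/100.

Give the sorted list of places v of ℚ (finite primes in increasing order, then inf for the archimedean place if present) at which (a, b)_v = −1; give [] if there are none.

Mod squares: a ≡ 74, b ≡ -112217. Check v ∈ {∞, 2, 3, 5, 7, 11, 13, 17, 19, 23, 37, 41}.
v=23: a=23^0·(≡17), b=23^3·(≡20) mod 23; (17|23)=-1, (20|23)=-1; (−1)^{0·3·11}·(-1)^3·(-1)^0 = -1.
v=13: a=13^-2·(≡9), b=13^2·(≡12) mod 13; (9|13)=+1, (12|13)=+1; (−1)^{-2·2·6}·(+1)^2·(+1)^-2 = +1.
v=19: a=19^2·(≡9), b=19^0·(≡4) mod 19; (9|19)=+1, (4|19)=+1; (−1)^{2·0·9}·(+1)^0·(+1)^2 = +1.
v=2: v_2(a)=-3, v_2(b)=-2; units ≡ 5, 7 (mod 8); ε·ε+αω+βω = 0·1+-3·0+-2·1 ≡ 0  ⇒  (a,b)_2 = +1.
v=37: a=37^1·(≡31), b=37^0·(≡27) mod 37; (31|37)=-1, (27|37)=+1; (−1)^{1·0·18}·(-1)^0·(+1)^1 = +1.
v=3: a=3^4·(≡2), b=3^0·(≡1) mod 3; (2|3)=-1, (1|3)=+1; (−1)^{4·0·1}·(-1)^0·(+1)^4 = +1.
v=∞: 74 > 0 and -112217 < 0  ⇒  (a,b)_∞ = +1.
v=7: a=7^0·(≡4), b=7^1·(≡5) mod 7; (4|7)=+1, (5|7)=-1; (−1)^{0·1·3}·(+1)^1·(-1)^0 = +1.
v=17: a=17^0·(≡14), b=17^1·(≡12) mod 17; (14|17)=-1, (12|17)=-1; (−1)^{0·1·8}·(-1)^1·(-1)^0 = -1.
v=5: a=5^-4·(≡1), b=5^-2·(≡2) mod 5; (1|5)=+1, (2|5)=-1; (−1)^{-4·-2·2}·(+1)^-2·(-1)^-4 = +1.
v=11: a=11^2·(≡6), b=11^0·(≡9) mod 11; (6|11)=-1, (9|11)=+1; (−1)^{2·0·5}·(-1)^0·(+1)^2 = +1.
v=41: a=41^0·(≡10), b=41^1·(≡39) mod 41; (10|41)=+1, (39|41)=+1; (−1)^{0·1·20}·(+1)^1·(+1)^0 = +1.
(74, -112217 / ℚ) ramifies at {17, 23}: a division algebra.

[17, 23]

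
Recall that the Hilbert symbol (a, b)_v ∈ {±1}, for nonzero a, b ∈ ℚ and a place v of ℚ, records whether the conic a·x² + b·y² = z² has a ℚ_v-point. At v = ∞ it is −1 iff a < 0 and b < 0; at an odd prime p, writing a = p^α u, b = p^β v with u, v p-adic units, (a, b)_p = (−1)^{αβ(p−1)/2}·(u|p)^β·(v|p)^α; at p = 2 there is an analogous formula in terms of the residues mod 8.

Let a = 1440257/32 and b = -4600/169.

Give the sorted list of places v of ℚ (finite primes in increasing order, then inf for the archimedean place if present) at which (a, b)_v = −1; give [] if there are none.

Mod squares: a ≡ 58786, b ≡ -46. Check v ∈ {∞, 2, 5, 7, 13, 17, 19, 23}.
v=19: a=19^1·(≡17), b=19^0·(≡1) mod 19; (17|19)=+1, (1|19)=+1; (−1)^{1·0·9}·(+1)^0·(+1)^1 = +1.
v=2: v_2(a)=-5, v_2(b)=3; units ≡ 1, 1 (mod 8); ε·ε+αω+βω = 0·0+-5·0+3·0 ≡ 0  ⇒  (a,b)_2 = +1.
v=23: a=23^0·(≡15), b=23^1·(≡21) mod 23; (15|23)=-1, (21|23)=-1; (−1)^{0·1·11}·(-1)^1·(-1)^0 = -1.
v=∞: 58786 > 0 and -46 < 0  ⇒  (a,b)_∞ = +1.
v=17: a=17^1·(≡12), b=17^0·(≡10) mod 17; (12|17)=-1, (10|17)=-1; (−1)^{1·0·8}·(-1)^0·(-1)^1 = -1.
v=5: a=5^0·(≡1), b=5^2·(≡4) mod 5; (1|5)=+1, (4|5)=+1; (−1)^{0·2·2}·(+1)^2·(+1)^0 = +1.
v=13: a=13^1·(≡7), b=13^-2·(≡2) mod 13; (7|13)=-1, (2|13)=-1; (−1)^{1·-2·6}·(-1)^-2·(-1)^1 = -1.
v=7: a=7^3·(≡5), b=7^0·(≡6) mod 7; (5|7)=-1, (6|7)=-1; (−1)^{3·0·3}·(-1)^0·(-1)^3 = -1.
(58786, -46 / ℚ) ramifies at {7, 13, 17, 23}: a division algebra.

[7, 13, 17, 23]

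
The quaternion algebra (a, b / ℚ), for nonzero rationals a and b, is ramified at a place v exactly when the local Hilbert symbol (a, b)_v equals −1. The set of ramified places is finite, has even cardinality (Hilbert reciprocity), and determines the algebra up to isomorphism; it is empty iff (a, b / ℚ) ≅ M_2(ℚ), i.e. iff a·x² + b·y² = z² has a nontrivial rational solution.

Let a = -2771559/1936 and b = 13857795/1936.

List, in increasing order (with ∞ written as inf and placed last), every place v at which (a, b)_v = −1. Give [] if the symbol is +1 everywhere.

[7, 37]

(a, b) ≡ (-307951, 1539755) mod (ℚ^×)²; places V = {2, 3, 5, 7, 11, 29, 37, 41, ∞}.
(a,b)_∞: sgn(-307951)=−, sgn(1539755)=+, so +1.
(a,b)_3: α=2, u≡2; β=2, v≡2 (mod 3); (2|3)=-1, (2|3)=-1; sign (−1)^0·-1^2·-1^2 = +1.
(a,b)_29: α=1, u≡23; β=1, v≡1 (mod 29); (23|29)=+1, (1|29)=+1; sign (−1)^0·+1^1·+1^1 = +1.
(a,b)_11: α=-2, u≡9; β=-2, v≡10 (mod 11); (9|11)=+1, (10|11)=-1; sign (−1)^0·+1^-2·-1^-2 = +1.
(a,b)_7: α=1, u≡1; β=1, v≡2 (mod 7); (1|7)=+1, (2|7)=+1; sign (−1)^1·+1^1·+1^1 = -1.
(a,b)_37: α=1, u≡20; β=1, v≡11 (mod 37); (20|37)=-1, (11|37)=+1; sign (−1)^0·-1^1·+1^1 = -1.
(a,b)_2: α=-4, β=-4; u≡1, v≡3 (mod 8); ε(u)ε(v)=0·1, αω(v)=-4·1, βω(u)=-4·0; sum ≡ 0  ⇒  +1.
(a,b)_5: α=0, u≡1; β=1, v≡4 (mod 5); (1|5)=+1, (4|5)=+1; sign (−1)^0·+1^1·+1^0 = +1.
(a,b)_41: α=1, u≡33; β=1, v≡40 (mod 41); (33|41)=+1, (40|41)=+1; sign (−1)^0·+1^1·+1^1 = +1.
(-307951, 1539755 / ℚ) ramifies at {7, 37}: a division algebra.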